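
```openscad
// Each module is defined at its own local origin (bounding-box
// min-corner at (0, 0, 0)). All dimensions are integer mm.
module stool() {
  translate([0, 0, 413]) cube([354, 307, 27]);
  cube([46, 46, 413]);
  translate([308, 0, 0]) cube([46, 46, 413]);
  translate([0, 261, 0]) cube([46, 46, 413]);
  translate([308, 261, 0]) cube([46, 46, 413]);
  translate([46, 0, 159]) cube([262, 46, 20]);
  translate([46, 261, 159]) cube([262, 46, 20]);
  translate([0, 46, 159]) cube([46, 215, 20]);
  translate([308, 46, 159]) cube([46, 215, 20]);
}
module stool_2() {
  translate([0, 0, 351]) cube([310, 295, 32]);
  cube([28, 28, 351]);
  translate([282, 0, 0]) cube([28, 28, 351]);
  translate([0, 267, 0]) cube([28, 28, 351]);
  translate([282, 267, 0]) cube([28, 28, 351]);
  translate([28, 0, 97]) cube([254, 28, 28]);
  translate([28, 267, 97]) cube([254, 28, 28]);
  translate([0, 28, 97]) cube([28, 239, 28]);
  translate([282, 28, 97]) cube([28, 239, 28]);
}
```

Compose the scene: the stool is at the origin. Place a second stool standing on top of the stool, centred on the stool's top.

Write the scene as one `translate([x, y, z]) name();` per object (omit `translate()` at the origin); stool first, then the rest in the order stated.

stool();
translate([22, 6, 440]) stool_2();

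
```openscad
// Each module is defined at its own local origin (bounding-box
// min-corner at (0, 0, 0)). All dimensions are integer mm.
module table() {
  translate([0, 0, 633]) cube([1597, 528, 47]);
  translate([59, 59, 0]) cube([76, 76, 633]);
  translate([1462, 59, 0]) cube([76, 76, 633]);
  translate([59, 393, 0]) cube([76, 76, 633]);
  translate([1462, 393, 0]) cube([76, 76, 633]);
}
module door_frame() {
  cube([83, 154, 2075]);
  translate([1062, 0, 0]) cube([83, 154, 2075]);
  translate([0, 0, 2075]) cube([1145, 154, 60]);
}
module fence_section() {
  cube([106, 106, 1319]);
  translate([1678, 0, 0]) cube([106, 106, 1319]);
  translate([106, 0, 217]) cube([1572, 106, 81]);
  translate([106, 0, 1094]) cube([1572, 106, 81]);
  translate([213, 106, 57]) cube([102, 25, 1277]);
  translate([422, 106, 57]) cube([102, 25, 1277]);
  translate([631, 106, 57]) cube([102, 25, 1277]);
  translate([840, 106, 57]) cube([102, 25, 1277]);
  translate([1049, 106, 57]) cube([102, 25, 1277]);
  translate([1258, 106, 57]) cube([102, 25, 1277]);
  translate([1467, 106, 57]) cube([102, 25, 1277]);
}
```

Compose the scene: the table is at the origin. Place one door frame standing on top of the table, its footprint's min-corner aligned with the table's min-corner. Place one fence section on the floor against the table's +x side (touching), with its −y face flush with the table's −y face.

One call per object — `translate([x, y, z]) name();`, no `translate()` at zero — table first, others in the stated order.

table();
translate([0, 0, 680]) door_frame();
translate([1597, 0, 0]) fence_section();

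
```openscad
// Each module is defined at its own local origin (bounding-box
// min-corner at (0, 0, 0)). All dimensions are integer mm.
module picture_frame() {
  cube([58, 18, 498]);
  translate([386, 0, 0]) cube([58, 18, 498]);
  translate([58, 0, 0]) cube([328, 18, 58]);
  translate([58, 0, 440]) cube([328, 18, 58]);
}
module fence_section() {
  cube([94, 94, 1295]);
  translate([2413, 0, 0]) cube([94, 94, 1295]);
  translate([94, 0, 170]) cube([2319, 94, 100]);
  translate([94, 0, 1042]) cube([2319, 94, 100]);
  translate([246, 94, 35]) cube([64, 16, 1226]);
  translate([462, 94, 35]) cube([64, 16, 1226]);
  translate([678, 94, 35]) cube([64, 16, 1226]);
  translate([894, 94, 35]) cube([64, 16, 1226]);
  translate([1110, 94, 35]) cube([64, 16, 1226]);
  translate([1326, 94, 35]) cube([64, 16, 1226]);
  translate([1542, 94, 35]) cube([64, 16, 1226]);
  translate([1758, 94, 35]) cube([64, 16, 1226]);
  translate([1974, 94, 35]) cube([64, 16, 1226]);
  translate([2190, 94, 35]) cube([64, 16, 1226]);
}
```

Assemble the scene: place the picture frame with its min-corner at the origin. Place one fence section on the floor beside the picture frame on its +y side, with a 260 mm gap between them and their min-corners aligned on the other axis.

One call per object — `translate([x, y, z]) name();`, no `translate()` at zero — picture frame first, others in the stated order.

picture_frame();
translate([0, 278, 0]) fence_section();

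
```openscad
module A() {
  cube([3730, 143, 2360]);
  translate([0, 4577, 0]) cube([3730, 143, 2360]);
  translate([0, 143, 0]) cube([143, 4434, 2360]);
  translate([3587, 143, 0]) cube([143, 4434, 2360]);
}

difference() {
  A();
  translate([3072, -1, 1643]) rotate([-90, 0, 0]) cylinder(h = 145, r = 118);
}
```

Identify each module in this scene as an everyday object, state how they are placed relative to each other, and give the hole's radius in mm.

A is a house frame. The house frame has a circular hole through its front wall. The hole's radius is 118 mm.

The subtracted cylinder has r = 118 mm.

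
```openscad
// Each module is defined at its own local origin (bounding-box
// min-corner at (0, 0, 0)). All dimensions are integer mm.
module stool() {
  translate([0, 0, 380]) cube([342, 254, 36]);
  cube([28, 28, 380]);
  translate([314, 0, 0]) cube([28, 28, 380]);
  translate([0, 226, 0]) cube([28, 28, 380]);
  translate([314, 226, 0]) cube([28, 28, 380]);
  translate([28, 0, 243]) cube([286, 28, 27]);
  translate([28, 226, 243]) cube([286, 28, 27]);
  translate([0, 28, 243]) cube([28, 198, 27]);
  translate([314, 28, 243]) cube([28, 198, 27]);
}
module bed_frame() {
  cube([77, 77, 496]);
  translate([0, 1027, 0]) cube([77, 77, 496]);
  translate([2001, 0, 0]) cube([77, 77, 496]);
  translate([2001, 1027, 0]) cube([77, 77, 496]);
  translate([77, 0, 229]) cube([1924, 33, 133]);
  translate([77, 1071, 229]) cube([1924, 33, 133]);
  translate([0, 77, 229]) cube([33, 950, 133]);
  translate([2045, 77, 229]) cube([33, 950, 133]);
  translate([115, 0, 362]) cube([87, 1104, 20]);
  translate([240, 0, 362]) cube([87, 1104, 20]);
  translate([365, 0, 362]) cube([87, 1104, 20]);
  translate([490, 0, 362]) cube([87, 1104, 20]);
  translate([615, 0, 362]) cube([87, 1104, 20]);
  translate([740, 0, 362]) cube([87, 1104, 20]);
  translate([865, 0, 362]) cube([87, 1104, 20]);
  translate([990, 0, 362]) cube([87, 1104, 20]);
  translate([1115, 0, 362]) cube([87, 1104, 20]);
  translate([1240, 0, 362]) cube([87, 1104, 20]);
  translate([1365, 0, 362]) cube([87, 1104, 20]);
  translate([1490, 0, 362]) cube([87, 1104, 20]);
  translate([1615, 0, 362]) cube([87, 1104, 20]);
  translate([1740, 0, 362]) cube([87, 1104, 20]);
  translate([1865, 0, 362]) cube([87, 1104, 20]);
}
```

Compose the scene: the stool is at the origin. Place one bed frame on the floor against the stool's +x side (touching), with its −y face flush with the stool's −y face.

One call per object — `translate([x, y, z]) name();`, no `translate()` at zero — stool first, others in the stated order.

stool();
translate([342, 0, 0]) bed_frame();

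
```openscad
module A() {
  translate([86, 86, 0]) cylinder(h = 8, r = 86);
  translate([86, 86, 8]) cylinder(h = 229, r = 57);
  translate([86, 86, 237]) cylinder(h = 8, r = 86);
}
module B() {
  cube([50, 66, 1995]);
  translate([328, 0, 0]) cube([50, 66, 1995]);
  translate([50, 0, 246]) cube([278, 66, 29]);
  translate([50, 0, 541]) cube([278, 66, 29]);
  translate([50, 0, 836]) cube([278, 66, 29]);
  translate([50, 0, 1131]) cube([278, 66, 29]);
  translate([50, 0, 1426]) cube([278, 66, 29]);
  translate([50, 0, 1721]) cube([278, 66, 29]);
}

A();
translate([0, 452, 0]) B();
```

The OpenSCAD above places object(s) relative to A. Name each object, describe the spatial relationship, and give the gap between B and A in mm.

A is a spool. B is a ladder. The ladder is on the floor beside the spool on its +y side. The gap between the ladder and the spool is 280 mm.

The ladder's nearest face is 280 mm from the spool's +y face.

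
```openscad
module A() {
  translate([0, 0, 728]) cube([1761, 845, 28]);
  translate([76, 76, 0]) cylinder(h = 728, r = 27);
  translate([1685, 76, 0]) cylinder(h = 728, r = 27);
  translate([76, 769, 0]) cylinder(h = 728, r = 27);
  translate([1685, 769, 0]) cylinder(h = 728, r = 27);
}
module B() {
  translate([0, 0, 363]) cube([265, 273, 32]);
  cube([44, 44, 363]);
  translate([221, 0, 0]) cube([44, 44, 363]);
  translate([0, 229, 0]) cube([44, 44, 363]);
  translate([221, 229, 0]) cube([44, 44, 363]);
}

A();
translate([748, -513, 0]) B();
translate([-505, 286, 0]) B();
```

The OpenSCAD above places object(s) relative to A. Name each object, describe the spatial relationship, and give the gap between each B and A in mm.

A is a table. B is a stool. Two stools sit around the table at the −y, −x sides. The gap between each stool and the table is 240 mm.

Each stool's nearest face is 240 mm from the table's bounding box.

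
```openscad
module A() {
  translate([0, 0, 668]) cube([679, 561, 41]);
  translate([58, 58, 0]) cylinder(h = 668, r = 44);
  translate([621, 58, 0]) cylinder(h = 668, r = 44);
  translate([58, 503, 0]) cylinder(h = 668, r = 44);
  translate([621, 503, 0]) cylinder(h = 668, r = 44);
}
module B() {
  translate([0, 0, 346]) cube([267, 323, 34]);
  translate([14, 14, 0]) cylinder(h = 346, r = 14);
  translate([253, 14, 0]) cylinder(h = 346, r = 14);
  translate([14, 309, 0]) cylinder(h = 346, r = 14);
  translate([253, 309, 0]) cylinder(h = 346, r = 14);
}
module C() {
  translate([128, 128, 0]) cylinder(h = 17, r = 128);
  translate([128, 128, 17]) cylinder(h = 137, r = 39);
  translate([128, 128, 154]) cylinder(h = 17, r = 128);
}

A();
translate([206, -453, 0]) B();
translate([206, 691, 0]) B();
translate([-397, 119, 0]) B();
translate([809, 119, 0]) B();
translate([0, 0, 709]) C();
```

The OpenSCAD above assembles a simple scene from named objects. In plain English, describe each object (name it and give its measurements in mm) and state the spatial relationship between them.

A is a table with a 679×561 mm rectangular top, 41 mm thick, top surface at z = 709 mm, supported by four round legs of 88 mm diameter, each leg's bounding box inset 14 mm from the nearest pair of top edges, running from the floor.

B is a four-legged stool. The seat is a 267×323×34 mm slab whose top surface is at z = 380 mm; four round legs, each 28 mm in diameter, run from the floor (z = 0) to the underside of the seat, each leg's axis is inset half a diameter from the nearest pair of seat edges (so the leg's bounding box is flush with the corner).

C is a spool: two coaxial disc flanges of radius 128 mm and thickness 17 mm, joined by a core cylinder of radius 39 mm and height 137 mm. The lower flange rests on z = 0 and the three cylinders share a vertical axis.

Four stools sit around the table at the −y, +y, −x, +x sides. The spool is on top of the table.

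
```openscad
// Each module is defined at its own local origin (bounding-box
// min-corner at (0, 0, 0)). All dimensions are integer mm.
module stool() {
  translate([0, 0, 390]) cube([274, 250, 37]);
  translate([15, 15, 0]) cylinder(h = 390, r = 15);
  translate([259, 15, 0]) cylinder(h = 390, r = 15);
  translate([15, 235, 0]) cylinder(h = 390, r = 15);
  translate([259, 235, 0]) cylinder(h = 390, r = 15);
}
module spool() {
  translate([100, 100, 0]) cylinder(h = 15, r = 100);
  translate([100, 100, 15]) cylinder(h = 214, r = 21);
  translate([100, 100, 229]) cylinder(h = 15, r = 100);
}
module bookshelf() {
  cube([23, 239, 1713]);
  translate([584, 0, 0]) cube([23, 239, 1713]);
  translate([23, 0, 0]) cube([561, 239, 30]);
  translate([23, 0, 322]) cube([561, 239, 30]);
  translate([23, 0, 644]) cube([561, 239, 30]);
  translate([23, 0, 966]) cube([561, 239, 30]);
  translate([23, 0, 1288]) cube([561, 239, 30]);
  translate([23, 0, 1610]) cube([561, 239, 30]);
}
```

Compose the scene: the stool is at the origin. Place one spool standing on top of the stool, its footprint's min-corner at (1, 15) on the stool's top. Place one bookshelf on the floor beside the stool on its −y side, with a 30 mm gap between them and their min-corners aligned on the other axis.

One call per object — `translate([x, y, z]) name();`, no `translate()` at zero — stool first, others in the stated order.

stool();
translate([1, 15, 427]) spool();
translate([0, -269, 0]) bookshelf();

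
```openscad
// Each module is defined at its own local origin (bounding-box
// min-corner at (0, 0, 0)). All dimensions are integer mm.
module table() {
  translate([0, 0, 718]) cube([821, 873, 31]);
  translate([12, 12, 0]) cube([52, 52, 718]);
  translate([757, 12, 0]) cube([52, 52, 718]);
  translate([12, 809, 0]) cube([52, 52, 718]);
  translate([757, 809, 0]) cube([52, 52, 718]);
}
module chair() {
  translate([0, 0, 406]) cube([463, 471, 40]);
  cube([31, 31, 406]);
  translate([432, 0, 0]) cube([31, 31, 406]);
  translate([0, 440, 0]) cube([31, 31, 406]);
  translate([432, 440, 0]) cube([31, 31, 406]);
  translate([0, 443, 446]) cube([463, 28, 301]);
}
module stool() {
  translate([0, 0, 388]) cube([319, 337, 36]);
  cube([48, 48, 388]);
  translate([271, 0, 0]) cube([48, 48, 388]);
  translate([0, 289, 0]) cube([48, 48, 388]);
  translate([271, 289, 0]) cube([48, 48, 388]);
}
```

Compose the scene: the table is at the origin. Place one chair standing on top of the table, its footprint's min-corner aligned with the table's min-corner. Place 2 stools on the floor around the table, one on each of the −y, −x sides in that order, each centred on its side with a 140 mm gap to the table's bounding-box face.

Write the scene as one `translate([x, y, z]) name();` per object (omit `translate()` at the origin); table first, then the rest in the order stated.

table();
translate([0, 0, 749]) chair();
translate([251, -477, 0]) stool();
translate([-459, 268, 0]) stool();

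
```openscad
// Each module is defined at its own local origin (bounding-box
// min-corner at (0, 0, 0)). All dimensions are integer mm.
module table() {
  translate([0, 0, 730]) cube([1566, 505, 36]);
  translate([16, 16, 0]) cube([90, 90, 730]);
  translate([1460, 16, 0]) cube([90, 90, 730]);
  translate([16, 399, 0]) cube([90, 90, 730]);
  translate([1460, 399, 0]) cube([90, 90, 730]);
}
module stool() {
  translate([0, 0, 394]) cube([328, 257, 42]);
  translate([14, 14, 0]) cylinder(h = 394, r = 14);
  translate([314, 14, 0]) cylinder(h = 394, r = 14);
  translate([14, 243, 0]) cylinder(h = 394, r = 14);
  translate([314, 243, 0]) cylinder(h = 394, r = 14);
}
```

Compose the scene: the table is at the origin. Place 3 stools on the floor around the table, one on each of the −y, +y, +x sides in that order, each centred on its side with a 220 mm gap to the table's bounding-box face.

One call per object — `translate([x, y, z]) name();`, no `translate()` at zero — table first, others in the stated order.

table();
translate([619, -477, 0]) stool();
translate([619, 725, 0]) stool();
translate([1786, 124, 0]) stool();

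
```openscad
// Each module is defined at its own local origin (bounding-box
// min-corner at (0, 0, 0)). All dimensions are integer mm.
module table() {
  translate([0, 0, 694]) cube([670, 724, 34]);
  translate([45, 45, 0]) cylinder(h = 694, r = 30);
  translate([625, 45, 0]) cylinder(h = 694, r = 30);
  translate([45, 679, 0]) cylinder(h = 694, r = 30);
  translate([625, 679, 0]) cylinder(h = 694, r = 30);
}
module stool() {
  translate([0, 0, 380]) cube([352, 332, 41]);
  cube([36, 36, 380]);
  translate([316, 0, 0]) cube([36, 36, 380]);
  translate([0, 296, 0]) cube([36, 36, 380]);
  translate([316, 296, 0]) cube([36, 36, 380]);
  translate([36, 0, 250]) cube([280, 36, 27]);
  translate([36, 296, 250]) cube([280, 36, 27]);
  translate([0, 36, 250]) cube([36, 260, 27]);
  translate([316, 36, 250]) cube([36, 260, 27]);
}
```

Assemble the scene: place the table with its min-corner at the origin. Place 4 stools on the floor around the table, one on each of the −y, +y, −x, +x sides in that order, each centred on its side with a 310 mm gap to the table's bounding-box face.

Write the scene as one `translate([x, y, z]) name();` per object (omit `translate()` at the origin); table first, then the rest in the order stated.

table();
translate([159, -642, 0]) stool();
translate([159, 1034, 0]) stool();
translate([-662, 196, 0]) stool();
translate([980, 196, 0]) stool();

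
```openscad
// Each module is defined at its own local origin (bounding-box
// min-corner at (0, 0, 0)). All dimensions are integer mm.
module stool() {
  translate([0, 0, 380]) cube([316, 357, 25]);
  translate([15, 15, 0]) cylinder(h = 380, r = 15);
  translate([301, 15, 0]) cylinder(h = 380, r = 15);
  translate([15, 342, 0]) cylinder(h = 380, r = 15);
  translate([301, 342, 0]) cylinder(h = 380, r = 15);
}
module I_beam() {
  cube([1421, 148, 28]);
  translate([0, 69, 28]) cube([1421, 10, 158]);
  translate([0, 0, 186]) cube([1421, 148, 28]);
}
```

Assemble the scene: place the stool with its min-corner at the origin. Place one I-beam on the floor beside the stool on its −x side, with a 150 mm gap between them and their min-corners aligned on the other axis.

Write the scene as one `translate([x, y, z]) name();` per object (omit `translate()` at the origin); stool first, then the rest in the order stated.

stool();
translate([-1571, 0, 0]) I_beam();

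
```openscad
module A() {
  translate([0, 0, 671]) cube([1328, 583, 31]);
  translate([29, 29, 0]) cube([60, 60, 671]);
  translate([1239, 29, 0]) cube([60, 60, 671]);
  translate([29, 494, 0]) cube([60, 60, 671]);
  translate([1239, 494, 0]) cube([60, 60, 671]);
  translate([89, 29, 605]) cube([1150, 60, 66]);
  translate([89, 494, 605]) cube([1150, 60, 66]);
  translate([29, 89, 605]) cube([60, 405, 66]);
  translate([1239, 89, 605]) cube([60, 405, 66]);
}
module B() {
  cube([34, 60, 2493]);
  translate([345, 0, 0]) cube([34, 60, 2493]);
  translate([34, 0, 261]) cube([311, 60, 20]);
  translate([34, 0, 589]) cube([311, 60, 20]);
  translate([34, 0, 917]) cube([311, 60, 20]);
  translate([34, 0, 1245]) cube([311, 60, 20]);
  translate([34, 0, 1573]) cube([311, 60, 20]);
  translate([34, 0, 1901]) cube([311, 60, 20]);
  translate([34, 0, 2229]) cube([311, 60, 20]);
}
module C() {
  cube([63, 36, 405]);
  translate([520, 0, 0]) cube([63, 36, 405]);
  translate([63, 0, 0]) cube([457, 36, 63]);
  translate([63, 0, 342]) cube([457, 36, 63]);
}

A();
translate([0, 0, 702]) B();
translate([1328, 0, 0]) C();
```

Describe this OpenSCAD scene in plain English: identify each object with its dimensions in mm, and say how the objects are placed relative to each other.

A is a table with a 1328×583 mm rectangular top, 31 mm thick, top surface at z = 702 mm, supported by four 60×60 mm square legs, each inset 29 mm from the nearest pair of top edges, running from the floor. Four apron rails, 60 mm thick and 66 mm tall, run between adjacent legs with their top edges flush with the underside of the top and their outer faces flush with the legs' outer faces.

B is a straight ladder. Two 34×60 mm vertical rails, 2493 mm tall, stand 379 mm apart (outside-to-outside) with their front faces coplanar on the −y side. 7 rungs, each 60 mm deep and 20 mm tall, span between the inner faces of the rails, front faces flush with the rails. The lowest rung's underside is at z = 261 mm and rungs are spaced 328 mm apart (underside to underside).

C is a rectangular picture frame lying in the x–z plane (depth along y). The opening is 457 mm wide (x) by 279 mm tall (z), surrounded by a border 63 mm wide on all four sides. The frame is 36 mm deep and is made of two full-height vertical stiles with two horizontal rails fitted between them.

The ladder is on top of the table. The picture frame is against the table's +x side, with their −y faces flush.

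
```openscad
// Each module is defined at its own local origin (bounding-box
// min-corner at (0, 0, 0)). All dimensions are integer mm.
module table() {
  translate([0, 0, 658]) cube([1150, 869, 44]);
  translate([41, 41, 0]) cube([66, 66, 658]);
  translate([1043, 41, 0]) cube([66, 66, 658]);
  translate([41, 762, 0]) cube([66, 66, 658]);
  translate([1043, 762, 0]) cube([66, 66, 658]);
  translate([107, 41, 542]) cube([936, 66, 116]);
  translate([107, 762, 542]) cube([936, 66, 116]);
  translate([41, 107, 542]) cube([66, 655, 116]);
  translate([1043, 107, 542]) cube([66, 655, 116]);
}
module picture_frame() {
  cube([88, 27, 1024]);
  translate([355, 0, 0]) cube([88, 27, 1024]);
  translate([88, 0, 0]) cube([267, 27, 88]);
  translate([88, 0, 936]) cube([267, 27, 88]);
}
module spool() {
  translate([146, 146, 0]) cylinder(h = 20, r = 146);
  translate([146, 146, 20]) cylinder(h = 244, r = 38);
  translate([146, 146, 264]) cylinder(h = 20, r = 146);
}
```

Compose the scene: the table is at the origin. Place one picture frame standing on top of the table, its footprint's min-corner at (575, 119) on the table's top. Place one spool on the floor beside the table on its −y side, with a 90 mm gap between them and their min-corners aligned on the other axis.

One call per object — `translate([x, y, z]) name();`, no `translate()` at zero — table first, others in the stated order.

table();
translate([575, 119, 702]) picture_frame();
translate([0, -382, 0]) spool();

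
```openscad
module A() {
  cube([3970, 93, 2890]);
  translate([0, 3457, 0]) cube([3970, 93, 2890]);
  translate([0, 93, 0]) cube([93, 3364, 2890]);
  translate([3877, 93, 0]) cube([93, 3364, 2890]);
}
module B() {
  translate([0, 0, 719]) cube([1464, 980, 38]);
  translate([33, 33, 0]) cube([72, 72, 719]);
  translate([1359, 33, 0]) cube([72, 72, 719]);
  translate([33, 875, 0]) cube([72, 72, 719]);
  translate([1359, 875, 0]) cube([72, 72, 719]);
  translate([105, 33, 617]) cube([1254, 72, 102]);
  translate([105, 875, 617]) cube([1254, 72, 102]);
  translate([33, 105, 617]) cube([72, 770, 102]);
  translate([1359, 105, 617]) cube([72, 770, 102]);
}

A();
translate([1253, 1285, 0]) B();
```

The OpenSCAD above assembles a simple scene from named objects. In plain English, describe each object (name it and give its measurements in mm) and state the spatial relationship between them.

A is a box-shaped house frame (walls only): outside footprint 3970×3550 mm, wall height 2890 mm, wall thickness 93 mm. The two y-facing walls run the full x-width; the two x-facing walls fit between the inner faces of the y-facing walls.

B is a table: top 1464 mm (x) × 980 mm (y), 38 mm thick, upper face at z = 757 mm, on four 72×72 mm square legs, each inset 33 mm from the nearest pair of top edges, running from z = 0 to the bottom of the top. Four apron rails, 72 mm thick and 102 mm tall, run between adjacent legs with their top edges flush with the underside of the top and their outer faces flush with the legs' outer faces.

The table sits inside the house frame, centred.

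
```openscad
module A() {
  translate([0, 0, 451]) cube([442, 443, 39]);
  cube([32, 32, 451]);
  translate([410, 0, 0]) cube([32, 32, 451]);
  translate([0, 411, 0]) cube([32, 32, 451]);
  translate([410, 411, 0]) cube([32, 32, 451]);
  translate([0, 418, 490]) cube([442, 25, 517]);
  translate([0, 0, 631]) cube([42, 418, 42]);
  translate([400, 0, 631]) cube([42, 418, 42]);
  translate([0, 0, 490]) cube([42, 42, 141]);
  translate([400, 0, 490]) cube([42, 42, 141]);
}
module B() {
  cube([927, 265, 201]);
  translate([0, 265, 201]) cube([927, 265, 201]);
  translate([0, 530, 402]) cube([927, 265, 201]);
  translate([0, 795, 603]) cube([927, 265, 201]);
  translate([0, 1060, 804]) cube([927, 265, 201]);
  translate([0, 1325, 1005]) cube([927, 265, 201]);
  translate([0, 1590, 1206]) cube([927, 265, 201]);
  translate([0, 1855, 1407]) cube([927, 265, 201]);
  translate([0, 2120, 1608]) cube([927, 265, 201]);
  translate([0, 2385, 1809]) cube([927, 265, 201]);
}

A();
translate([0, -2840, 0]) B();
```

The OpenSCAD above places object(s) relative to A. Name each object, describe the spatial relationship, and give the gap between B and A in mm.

The staircase's nearest face is 190 mm from the chair's −y face.

A is a chair. B is a staircase. The staircase is on the floor beside the chair on its −y side. The gap between the staircase and the chair is 190 mm.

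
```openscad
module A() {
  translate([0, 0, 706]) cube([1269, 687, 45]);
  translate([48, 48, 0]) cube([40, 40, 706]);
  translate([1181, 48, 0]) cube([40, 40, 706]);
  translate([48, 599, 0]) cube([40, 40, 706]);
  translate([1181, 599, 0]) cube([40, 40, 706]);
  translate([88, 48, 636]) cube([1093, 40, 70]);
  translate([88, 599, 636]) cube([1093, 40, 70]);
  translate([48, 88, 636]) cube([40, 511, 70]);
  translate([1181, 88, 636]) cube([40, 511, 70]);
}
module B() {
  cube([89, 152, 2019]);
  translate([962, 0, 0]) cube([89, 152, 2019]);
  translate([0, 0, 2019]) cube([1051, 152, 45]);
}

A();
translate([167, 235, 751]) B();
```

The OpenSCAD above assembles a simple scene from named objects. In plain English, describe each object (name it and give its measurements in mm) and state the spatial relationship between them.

A is a table with a 1269×687 mm rectangular top, 45 mm thick, top surface at z = 751 mm, supported by four 40×40 mm square legs, each inset 48 mm from the nearest pair of top edges, running from the floor. Four apron rails, 40 mm thick and 70 mm tall, run between adjacent legs with their top edges flush with the underside of the top and their outer faces flush with the legs' outer faces.

B is a rectangular door frame: two vertical jambs of 89×152 mm section, 2019 mm tall, with a clear opening 873 mm wide between their inner faces. A header 45 mm tall and 152 mm deep lies on top of the jambs and spans the full outside width.

The door frame is on top of the table.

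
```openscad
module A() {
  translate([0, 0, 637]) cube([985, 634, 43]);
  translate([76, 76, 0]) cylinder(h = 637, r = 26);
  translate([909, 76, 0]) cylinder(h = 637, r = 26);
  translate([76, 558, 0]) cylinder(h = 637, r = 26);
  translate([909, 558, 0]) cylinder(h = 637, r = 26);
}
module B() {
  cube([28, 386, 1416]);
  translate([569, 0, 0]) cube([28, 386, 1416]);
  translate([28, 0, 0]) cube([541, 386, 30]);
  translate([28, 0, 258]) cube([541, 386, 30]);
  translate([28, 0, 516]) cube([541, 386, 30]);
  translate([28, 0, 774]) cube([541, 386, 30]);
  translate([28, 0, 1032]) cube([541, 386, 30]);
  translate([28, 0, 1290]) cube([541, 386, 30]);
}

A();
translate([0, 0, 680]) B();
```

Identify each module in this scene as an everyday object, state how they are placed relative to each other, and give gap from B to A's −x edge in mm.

The bookshelf's min-x is at 0; the table's min-x is 0; gap = 0 mm.

A is a table. B is a bookshelf. The bookshelf is on top of the table. The gap from the bookshelf to the table's −x edge is 0 mm.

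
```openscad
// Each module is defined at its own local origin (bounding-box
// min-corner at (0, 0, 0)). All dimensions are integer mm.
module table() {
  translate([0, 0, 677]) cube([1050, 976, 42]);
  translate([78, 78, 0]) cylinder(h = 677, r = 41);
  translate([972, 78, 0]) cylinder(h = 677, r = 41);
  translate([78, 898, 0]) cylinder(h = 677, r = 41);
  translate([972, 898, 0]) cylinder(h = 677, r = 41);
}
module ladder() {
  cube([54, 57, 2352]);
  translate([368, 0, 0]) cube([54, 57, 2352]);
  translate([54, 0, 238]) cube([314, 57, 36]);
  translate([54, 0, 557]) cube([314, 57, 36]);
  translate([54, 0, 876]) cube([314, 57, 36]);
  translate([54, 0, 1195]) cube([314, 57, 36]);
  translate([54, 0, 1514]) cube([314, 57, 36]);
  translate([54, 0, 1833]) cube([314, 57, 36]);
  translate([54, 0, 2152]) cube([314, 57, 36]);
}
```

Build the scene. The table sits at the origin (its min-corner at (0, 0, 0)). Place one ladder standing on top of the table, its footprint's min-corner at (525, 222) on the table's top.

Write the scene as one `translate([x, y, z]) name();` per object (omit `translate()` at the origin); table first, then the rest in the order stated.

table();
translate([525, 222, 719]) ladder();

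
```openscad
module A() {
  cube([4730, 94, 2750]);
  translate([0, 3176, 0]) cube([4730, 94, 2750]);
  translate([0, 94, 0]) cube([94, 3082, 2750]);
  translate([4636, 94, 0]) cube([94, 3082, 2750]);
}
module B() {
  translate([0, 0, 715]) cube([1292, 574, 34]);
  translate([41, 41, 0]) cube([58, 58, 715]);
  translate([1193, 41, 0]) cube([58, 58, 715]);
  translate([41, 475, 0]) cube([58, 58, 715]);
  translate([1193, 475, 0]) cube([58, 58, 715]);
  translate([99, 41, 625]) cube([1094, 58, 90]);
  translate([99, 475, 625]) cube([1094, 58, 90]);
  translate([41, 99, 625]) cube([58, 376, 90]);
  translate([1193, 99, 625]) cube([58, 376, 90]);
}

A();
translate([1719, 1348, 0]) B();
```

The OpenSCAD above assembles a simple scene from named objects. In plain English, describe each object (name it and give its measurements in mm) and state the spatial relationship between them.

A is a box-shaped house frame (walls only): outside footprint 4730×3270 mm, wall height 2750 mm, wall thickness 94 mm. The two y-facing walls run the full x-width; the two x-facing walls fit between the inner faces of the y-facing walls.

B is a table with a 1292×574 mm rectangular top, 34 mm thick, top surface at z = 749 mm, supported by four 58×58 mm square legs, each inset 41 mm from the nearest pair of top edges, running from the floor. Four apron rails, 58 mm thick and 90 mm tall, run between adjacent legs with their top edges flush with the underside of the top and their outer faces flush with the legs' outer faces.

The table sits inside the house frame, centred.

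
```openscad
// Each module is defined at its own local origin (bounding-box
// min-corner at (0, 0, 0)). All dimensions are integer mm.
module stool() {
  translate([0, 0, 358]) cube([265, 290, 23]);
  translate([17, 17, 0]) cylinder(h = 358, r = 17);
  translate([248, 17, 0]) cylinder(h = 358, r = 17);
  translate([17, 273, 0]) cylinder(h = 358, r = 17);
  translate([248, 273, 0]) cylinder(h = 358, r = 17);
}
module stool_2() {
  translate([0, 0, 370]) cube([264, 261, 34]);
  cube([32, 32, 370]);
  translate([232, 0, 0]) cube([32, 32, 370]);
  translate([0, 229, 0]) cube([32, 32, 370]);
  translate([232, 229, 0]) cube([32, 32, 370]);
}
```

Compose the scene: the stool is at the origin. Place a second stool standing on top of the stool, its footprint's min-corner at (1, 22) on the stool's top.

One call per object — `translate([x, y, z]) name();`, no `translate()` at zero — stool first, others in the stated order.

stool();
translate([1, 22, 381]) stool_2();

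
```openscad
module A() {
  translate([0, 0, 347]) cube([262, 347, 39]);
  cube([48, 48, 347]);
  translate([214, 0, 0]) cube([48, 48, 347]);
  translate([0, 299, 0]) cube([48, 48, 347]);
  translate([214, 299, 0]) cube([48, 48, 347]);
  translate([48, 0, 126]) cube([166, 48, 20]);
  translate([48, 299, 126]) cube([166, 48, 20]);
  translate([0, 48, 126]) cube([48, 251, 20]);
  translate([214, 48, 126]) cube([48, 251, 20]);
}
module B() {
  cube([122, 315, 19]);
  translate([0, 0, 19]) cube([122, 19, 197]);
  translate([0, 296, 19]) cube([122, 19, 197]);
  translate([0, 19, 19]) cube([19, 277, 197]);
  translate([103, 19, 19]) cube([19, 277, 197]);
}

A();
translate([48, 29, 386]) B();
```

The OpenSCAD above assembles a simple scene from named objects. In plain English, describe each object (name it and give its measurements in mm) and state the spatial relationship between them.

A is a four-legged stool. The seat is a 262×347×39 mm slab whose top surface is at z = 386 mm; four square legs, each 48×48 mm in cross-section, run from the floor (z = 0) to the underside of the seat, each flush with a corner of the seat. Four stretchers, 48 mm wide and 20 mm tall, connect adjacent legs with their undersides at z = 126 mm, each running between the inner faces of the legs it joins and aligned with the legs' outer faces on the other axis.

B is an open-topped rectangular box: outside dimensions 122×315×216 mm, with a uniform wall and base thickness of 19 mm. The base is a full 122×315 slab on the floor; four walls sit on top of the base. The front and back walls (the −y and +y sides) span the full width; the two side walls fit between them.

The open box is on top of the stool.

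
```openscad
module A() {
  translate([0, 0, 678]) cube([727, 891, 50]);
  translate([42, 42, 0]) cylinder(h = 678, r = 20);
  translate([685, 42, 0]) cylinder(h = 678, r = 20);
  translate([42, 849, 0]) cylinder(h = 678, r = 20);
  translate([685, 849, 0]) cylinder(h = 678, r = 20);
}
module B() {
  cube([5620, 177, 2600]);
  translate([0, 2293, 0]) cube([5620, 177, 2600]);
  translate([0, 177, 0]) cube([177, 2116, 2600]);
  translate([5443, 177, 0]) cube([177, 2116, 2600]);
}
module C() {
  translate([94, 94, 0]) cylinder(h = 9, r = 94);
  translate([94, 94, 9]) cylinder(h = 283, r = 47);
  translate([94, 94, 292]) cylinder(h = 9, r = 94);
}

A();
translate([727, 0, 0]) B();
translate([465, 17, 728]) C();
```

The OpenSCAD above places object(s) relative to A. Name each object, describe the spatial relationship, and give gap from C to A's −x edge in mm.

The spool's min-x is at 465; the table's min-x is 0; gap = 465 mm.

A is a table. B is a house frame. C is a spool. The house frame is against the table's +x side, with their −y faces flush. The spool is on top of the table. The gap from the spool to the table's −x edge is 465 mm.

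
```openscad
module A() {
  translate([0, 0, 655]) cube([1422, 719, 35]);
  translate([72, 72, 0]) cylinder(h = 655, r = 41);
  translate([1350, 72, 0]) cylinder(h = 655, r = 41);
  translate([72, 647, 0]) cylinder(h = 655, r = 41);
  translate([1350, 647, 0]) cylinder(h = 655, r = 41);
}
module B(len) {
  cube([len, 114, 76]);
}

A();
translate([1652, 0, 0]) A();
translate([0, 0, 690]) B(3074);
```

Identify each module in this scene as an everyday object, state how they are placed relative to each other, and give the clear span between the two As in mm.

A is a table. B is a beam. A beam spans the tops of two tables. The clear span between the two tables is 230 mm.

Second table starts at x = 1652; first ends at x = 1422; clear span = 1652 − 1422 = 230 mm.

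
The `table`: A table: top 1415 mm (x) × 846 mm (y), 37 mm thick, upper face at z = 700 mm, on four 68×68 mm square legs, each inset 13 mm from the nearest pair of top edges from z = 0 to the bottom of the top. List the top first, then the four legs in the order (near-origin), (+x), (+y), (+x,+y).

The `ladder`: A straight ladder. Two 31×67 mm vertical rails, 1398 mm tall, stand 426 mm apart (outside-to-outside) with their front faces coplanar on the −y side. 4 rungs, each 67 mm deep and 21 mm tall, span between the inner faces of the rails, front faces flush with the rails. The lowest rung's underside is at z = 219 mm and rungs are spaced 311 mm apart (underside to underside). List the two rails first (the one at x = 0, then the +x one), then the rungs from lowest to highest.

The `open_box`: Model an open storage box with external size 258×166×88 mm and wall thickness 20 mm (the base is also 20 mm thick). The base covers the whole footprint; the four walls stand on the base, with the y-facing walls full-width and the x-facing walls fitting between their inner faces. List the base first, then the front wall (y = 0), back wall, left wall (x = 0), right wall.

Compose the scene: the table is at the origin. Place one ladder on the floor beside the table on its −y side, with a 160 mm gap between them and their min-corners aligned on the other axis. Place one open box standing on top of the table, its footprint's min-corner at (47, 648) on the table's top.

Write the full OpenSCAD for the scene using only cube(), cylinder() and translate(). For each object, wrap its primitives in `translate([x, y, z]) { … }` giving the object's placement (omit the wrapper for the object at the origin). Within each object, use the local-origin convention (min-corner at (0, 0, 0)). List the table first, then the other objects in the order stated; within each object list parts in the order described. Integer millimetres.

translate([0, 0, 663]) cube([1415, 846, 37]);
translate([13, 13, 0]) cube([68, 68, 663]);
translate([1334, 13, 0]) cube([68, 68, 663]);
translate([13, 765, 0]) cube([68, 68, 663]);
translate([1334, 765, 0]) cube([68, 68, 663]);
translate([0, -227, 0]) {
  cube([31, 67, 1398]);
  translate([395, 0, 0]) cube([31, 67, 1398]);
  translate([31, 0, 219]) cube([364, 67, 21]);
  translate([31, 0, 530]) cube([364, 67, 21]);
  translate([31, 0, 841]) cube([364, 67, 21]);
  translate([31, 0, 1152]) cube([364, 67, 21]);
}
translate([47, 648, 700]) {
  cube([258, 166, 20]);
  translate([0, 0, 20]) cube([258, 20, 68]);
  translate([0, 146, 20]) cube([258, 20, 68]);
  translate([0, 20, 20]) cube([20, 126, 68]);
  translate([238, 20, 20]) cube([20, 126, 68]);
}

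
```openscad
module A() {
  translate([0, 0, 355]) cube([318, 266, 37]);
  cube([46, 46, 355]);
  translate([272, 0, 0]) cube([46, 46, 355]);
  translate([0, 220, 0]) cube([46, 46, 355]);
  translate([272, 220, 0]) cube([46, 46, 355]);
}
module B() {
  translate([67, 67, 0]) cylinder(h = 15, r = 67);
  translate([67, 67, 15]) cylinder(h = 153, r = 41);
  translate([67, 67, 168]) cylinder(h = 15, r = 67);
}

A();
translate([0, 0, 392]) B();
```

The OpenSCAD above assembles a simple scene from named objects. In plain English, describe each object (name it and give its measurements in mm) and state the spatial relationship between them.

A is a four-legged stool. The seat is a 318×266×37 mm slab whose top surface is at z = 392 mm; four square legs, each 46×46 mm in cross-section, run from the floor (z = 0) to the underside of the seat, each flush with a corner of the seat.

B is a spool: two coaxial disc flanges of radius 67 mm and thickness 15 mm, joined by a core cylinder of radius 41 mm and height 153 mm. The lower flange rests on z = 0 and the three cylinders share a vertical axis.

The spool is on top of the stool.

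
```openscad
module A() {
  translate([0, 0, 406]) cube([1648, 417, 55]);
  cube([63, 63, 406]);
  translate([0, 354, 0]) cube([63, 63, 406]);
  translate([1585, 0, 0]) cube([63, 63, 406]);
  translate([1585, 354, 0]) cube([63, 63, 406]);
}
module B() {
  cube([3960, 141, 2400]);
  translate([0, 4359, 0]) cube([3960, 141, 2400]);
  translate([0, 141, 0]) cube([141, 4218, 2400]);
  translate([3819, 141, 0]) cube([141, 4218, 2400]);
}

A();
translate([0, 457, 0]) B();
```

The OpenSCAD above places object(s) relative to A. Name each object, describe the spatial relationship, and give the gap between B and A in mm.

The house frame's nearest face is 40 mm from the bench's +y face.

A is a bench. B is a house frame. The house frame is on the floor beside the bench on its +y side. The gap between the house frame and the bench is 40 mm.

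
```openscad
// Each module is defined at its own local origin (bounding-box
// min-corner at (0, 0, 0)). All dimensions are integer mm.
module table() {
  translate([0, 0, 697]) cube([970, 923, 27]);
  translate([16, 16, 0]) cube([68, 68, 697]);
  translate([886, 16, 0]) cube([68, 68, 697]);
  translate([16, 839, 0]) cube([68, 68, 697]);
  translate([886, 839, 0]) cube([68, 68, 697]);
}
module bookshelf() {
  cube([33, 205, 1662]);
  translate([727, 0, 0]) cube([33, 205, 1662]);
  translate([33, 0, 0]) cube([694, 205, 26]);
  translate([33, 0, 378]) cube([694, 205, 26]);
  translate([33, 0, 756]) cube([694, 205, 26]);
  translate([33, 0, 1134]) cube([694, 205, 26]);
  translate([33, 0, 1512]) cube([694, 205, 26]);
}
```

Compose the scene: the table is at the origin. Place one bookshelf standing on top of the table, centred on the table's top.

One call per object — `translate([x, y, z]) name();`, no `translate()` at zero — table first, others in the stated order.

table();
translate([105, 359, 724]) bookshelf();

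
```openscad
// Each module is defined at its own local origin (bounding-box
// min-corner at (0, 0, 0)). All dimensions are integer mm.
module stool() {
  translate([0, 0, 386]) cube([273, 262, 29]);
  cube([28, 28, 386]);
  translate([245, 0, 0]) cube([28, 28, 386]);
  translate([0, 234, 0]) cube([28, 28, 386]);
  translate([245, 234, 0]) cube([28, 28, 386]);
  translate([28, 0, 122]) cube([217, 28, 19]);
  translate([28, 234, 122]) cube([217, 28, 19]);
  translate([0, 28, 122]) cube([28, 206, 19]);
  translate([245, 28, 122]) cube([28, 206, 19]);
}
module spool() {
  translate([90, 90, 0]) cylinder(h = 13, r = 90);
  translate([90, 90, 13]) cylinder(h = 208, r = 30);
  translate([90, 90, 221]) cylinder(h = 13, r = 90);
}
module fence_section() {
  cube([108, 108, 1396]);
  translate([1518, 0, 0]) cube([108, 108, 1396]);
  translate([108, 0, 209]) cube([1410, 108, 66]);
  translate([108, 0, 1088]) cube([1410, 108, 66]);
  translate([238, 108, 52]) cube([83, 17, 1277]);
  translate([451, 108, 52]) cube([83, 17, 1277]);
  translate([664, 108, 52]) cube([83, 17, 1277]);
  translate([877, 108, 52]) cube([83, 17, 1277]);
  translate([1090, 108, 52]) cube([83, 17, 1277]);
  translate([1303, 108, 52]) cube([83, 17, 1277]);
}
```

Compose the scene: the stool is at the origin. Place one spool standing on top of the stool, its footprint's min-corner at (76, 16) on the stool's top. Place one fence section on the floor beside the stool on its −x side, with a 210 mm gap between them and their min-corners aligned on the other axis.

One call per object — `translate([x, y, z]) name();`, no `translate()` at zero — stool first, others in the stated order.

stool();
translate([76, 16, 415]) spool();
translate([-1836, 0, 0]) fence_section();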